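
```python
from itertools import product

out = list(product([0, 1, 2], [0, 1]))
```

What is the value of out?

Step 1: product([0, 1, 2], [0, 1]) gives all pairs:
  (0, 0)
  (0, 1)
  (1, 0)
  (1, 1)
  (2, 0)
  (2, 1)
Therefore out = [(0, 0), (0, 1), (1, 0), (1, 1), (2, 0), (2, 1)].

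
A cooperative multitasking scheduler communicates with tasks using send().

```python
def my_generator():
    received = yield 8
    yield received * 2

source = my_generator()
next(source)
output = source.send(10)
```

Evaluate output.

Step 1: next(source) advances to first yield, producing 8.
Step 2: send(10) resumes, received = 10.
Step 3: yield received * 2 = 10 * 2 = 20.
Therefore output = 20.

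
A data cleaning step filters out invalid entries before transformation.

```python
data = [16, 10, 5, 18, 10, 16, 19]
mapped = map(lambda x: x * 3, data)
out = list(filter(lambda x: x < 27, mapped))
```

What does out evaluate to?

Step 1: Map x * 3:
  16 -> 48
  10 -> 30
  5 -> 15
  18 -> 54
  10 -> 30
  16 -> 48
  19 -> 57
Step 2: Filter for < 27:
  48: removed
  30: removed
  15: kept
  54: removed
  30: removed
  48: removed
  57: removed
Therefore out = [15].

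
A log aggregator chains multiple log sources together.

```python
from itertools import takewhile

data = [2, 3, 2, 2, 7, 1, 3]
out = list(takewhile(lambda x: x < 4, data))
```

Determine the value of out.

Step 1: takewhile stops at first element >= 4:
  2 < 4: take
  3 < 4: take
  2 < 4: take
  2 < 4: take
  7 >= 4: stop
Therefore out = [2, 3, 2, 2].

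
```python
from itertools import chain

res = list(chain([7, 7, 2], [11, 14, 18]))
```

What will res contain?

Step 1: chain() concatenates iterables: [7, 7, 2] + [11, 14, 18].
Therefore res = [7, 7, 2, 11, 14, 18].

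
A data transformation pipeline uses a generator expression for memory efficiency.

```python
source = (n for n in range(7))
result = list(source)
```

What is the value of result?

Step 1: Generator expression iterates range(7): [0, 1, 2, 3, 4, 5, 6].
Step 2: list() collects all values.
Therefore result = [0, 1, 2, 3, 4, 5, 6].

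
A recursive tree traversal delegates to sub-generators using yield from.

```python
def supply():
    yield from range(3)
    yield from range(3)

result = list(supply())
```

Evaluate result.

Step 1: Trace yields in order:
  yield 0
  yield 1
  yield 2
  yield 0
  yield 1
  yield 2
Therefore result = [0, 1, 2, 0, 1, 2].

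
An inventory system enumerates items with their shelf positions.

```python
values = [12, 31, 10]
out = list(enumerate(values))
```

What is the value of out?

Step 1: enumerate pairs each element with its index:
  (0, 12)
  (1, 31)
  (2, 10)
Therefore out = [(0, 12), (1, 31), (2, 10)].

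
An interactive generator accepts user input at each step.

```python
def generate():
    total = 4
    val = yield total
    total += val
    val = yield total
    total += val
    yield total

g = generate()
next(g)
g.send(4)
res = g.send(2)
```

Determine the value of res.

Step 1: next() -> yield total=4.
Step 2: send(4) -> val=4, total = 4+4 = 8, yield 8.
Step 3: send(2) -> val=2, total = 8+2 = 10, yield 10.
Therefore res = 10.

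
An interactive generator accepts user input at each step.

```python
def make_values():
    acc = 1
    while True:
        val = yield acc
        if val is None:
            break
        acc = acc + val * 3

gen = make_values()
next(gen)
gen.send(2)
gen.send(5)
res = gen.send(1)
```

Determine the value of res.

Step 1: next() -> yield acc=1.
Step 2: send(2) -> val=2, acc = 1 + 2*3 = 7, yield 7.
Step 3: send(5) -> val=5, acc = 7 + 5*3 = 22, yield 22.
Step 4: send(1) -> val=1, acc = 22 + 1*3 = 25, yield 25.
Therefore res = 25.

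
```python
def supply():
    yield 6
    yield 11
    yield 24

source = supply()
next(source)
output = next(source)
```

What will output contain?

Step 1: supply() creates a generator.
Step 2: next(source) yields 6 (consumed and discarded).
Step 3: next(source) yields 11, assigned to output.
Therefore output = 11.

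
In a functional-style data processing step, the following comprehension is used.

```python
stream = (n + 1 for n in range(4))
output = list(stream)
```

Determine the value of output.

Step 1: For each n in range(4), compute n+1:
  n=0: 0+1 = 1
  n=1: 1+1 = 2
  n=2: 2+1 = 3
  n=3: 3+1 = 4
Therefore output = [1, 2, 3, 4].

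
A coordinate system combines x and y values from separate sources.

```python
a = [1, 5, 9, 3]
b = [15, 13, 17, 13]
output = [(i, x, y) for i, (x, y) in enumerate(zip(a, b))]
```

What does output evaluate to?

Step 1: enumerate(zip(a, b)) gives index with paired elements:
  i=0: (1, 15)
  i=1: (5, 13)
  i=2: (9, 17)
  i=3: (3, 13)
Therefore output = [(0, 1, 15), (1, 5, 13), (2, 9, 17), (3, 3, 13)].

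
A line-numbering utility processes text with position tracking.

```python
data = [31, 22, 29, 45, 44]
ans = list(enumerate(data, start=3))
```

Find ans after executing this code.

Step 1: enumerate with start=3:
  (3, 31)
  (4, 22)
  (5, 29)
  (6, 45)
  (7, 44)
Therefore ans = [(3, 31), (4, 22), (5, 29), (6, 45), (7, 44)].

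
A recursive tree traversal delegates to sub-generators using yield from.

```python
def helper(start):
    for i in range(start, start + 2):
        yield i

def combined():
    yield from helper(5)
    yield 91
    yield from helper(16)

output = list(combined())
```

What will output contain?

Step 1: combined() delegates to helper(5):
  yield 5
  yield 6
Step 2: yield 91
Step 3: Delegates to helper(16):
  yield 16
  yield 17
Therefore output = [5, 6, 91, 16, 17].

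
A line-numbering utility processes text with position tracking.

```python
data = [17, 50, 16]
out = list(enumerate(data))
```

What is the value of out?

Step 1: enumerate pairs each element with its index:
  (0, 17)
  (1, 50)
  (2, 16)
Therefore out = [(0, 17), (1, 50), (2, 16)].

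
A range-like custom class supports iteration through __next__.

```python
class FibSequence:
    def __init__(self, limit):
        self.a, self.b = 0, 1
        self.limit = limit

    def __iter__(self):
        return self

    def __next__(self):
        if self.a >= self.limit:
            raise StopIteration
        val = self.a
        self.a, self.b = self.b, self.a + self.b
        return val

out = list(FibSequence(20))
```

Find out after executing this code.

Step 1: Fibonacci-like sequence (a=0, b=1) until >= 20:
  Yield 0, then a,b = 1,1
  Yield 1, then a,b = 1,2
  Yield 1, then a,b = 2,3
  Yield 2, then a,b = 3,5
  Yield 3, then a,b = 5,8
  Yield 5, then a,b = 8,13
  Yield 8, then a,b = 13,21
  Yield 13, then a,b = 21,34
Step 2: 21 >= 20, stop.
Therefore out = [0, 1, 1, 2, 3, 5, 8, 13].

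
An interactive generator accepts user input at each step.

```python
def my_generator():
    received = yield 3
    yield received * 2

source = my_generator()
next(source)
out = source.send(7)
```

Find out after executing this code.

Step 1: next(source) advances to first yield, producing 3.
Step 2: send(7) resumes, received = 7.
Step 3: yield received * 2 = 7 * 2 = 14.
Therefore out = 14.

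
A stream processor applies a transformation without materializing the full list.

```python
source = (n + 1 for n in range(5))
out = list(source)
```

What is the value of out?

Step 1: For each n in range(5), compute n+1:
  n=0: 0+1 = 1
  n=1: 1+1 = 2
  n=2: 2+1 = 3
  n=3: 3+1 = 4
  n=4: 4+1 = 5
Therefore out = [1, 2, 3, 4, 5].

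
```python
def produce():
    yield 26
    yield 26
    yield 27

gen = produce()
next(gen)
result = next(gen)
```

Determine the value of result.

Step 1: produce() creates a generator.
Step 2: next(gen) yields 26 (consumed and discarded).
Step 3: next(gen) yields 26, assigned to result.
Therefore result = 26.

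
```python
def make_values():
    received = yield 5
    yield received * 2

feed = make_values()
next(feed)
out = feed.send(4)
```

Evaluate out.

Step 1: next(feed) advances to first yield, producing 5.
Step 2: send(4) resumes, received = 4.
Step 3: yield received * 2 = 4 * 2 = 8.
Therefore out = 8.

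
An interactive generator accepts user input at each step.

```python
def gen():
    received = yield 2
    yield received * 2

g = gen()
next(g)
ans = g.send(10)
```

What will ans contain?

Step 1: next(g) advances to first yield, producing 2.
Step 2: send(10) resumes, received = 10.
Step 3: yield received * 2 = 10 * 2 = 20.
Therefore ans = 20.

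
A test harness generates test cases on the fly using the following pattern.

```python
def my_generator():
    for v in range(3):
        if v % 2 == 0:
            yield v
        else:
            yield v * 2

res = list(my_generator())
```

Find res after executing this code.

Step 1: For each v in range(3), yield v if even, else v*2:
  v=0 (even): yield 0
  v=1 (odd): yield 1*2 = 2
  v=2 (even): yield 2
Therefore res = [0, 2, 2].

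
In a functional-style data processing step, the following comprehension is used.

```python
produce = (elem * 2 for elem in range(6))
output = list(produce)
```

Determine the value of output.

Step 1: For each elem in range(6), compute elem*2:
  elem=0: 0*2 = 0
  elem=1: 1*2 = 2
  elem=2: 2*2 = 4
  elem=3: 3*2 = 6
  elem=4: 4*2 = 8
  elem=5: 5*2 = 10
Therefore output = [0, 2, 4, 6, 8, 10].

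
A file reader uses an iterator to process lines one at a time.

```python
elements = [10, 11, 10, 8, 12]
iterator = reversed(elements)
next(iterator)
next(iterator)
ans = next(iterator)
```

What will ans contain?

Step 1: reversed([10, 11, 10, 8, 12]) gives iterator: [12, 8, 10, 11, 10].
Step 2: First next() = 12, second next() = 8.
Step 3: Third next() = 10.
Therefore ans = 10.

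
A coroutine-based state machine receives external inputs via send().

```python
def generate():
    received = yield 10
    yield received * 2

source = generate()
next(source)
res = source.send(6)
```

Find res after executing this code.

Step 1: next(source) advances to first yield, producing 10.
Step 2: send(6) resumes, received = 6.
Step 3: yield received * 2 = 6 * 2 = 12.
Therefore res = 12.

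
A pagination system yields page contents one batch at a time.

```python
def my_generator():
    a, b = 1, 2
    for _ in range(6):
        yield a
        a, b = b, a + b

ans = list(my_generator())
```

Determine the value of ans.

Step 1: Fibonacci-like sequence starting with a=1, b=2:
  Iteration 1: yield a=1, then a,b = 2,3
  Iteration 2: yield a=2, then a,b = 3,5
  Iteration 3: yield a=3, then a,b = 5,8
  Iteration 4: yield a=5, then a,b = 8,13
  Iteration 5: yield a=8, then a,b = 13,21
  Iteration 6: yield a=13, then a,b = 21,34
Therefore ans = [1, 2, 3, 5, 8, 13].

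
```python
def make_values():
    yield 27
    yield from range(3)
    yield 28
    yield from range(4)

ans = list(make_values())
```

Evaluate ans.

Step 1: Trace yields in order:
  yield 27
  yield 0
  yield 1
  yield 2
  yield 28
  yield 0
  yield 1
  yield 2
  yield 3
Therefore ans = [27, 0, 1, 2, 28, 0, 1, 2, 3].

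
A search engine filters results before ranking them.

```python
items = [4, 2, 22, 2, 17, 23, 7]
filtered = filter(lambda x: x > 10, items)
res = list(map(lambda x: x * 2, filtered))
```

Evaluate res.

Step 1: Filter items for elements > 10:
  4: removed
  2: removed
  22: kept
  2: removed
  17: kept
  23: kept
  7: removed
Step 2: Map x * 2 on filtered [22, 17, 23]:
  22 -> 44
  17 -> 34
  23 -> 46
Therefore res = [44, 34, 46].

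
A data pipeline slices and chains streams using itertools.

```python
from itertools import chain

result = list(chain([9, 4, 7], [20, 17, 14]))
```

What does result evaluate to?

Step 1: chain() concatenates iterables: [9, 4, 7] + [20, 17, 14].
Therefore result = [9, 4, 7, 20, 17, 14].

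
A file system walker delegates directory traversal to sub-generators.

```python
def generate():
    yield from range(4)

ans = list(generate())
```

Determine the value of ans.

Step 1: yield from delegates to the iterable, yielding each element.
Step 2: Collected values: [0, 1, 2, 3].
Therefore ans = [0, 1, 2, 3].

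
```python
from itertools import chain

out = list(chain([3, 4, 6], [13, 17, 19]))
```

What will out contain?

Step 1: chain() concatenates iterables: [3, 4, 6] + [13, 17, 19].
Therefore out = [3, 4, 6, 13, 17, 19].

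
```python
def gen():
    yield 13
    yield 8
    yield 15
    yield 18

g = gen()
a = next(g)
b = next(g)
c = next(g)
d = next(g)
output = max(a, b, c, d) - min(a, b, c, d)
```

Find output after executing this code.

Step 1: Create generator and consume all values:
  a = next(g) = 13
  b = next(g) = 8
  c = next(g) = 15
  d = next(g) = 18
Step 2: max = 18, min = 8, output = 18 - 8 = 10.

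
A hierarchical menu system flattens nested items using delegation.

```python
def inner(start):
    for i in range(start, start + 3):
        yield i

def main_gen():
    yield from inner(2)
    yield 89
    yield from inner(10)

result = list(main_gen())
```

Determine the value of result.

Step 1: main_gen() delegates to inner(2):
  yield 2
  yield 3
  yield 4
Step 2: yield 89
Step 3: Delegates to inner(10):
  yield 10
  yield 11
  yield 12
Therefore result = [2, 3, 4, 89, 10, 11, 12].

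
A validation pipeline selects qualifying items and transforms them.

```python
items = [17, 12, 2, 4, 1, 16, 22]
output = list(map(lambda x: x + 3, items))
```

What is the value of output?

Step 1: Apply lambda x: x + 3 to each element:
  17 -> 20
  12 -> 15
  2 -> 5
  4 -> 7
  1 -> 4
  16 -> 19
  22 -> 25
Therefore output = [20, 15, 5, 7, 4, 19, 25].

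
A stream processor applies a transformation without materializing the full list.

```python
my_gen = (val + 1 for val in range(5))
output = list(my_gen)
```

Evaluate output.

Step 1: For each val in range(5), compute val+1:
  val=0: 0+1 = 1
  val=1: 1+1 = 2
  val=2: 2+1 = 3
  val=3: 3+1 = 4
  val=4: 4+1 = 5
Therefore output = [1, 2, 3, 4, 5].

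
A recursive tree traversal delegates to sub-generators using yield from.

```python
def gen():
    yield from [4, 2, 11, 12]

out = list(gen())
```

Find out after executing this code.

Step 1: yield from delegates to the iterable, yielding each element.
Step 2: Collected values: [4, 2, 11, 12].
Therefore out = [4, 2, 11, 12].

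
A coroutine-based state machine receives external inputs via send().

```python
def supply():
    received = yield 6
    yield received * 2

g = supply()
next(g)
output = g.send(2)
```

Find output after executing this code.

Step 1: next(g) advances to first yield, producing 6.
Step 2: send(2) resumes, received = 2.
Step 3: yield received * 2 = 2 * 2 = 4.
Therefore output = 4.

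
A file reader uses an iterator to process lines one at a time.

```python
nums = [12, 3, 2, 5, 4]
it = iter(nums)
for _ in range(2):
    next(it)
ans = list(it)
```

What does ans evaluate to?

Step 1: Create iterator over [12, 3, 2, 5, 4].
Step 2: Advance 2 positions (consuming [12, 3]).
Step 3: list() collects remaining elements: [2, 5, 4].
Therefore ans = [2, 5, 4].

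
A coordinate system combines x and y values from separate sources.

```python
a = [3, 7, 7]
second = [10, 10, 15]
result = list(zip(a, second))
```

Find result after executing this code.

Step 1: zip pairs elements at same index:
  Index 0: (3, 10)
  Index 1: (7, 10)
  Index 2: (7, 15)
Therefore result = [(3, 10), (7, 10), (7, 15)].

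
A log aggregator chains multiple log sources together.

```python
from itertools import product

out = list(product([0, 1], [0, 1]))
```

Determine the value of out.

Step 1: product([0, 1], [0, 1]) gives all pairs:
  (0, 0)
  (0, 1)
  (1, 0)
  (1, 1)
Therefore out = [(0, 0), (0, 1), (1, 0), (1, 1)].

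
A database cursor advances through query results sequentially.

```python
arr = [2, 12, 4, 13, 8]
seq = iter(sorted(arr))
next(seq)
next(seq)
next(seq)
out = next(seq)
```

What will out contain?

Step 1: sorted([2, 12, 4, 13, 8]) = [2, 4, 8, 12, 13].
Step 2: Create iterator and skip 3 elements.
Step 3: next() returns 12.
Therefore out = 12.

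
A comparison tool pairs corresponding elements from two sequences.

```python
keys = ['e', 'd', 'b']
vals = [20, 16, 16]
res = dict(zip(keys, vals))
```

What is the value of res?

Step 1: zip pairs keys with values:
  'e' -> 20
  'd' -> 16
  'b' -> 16
Therefore res = {'e': 20, 'd': 16, 'b': 16}.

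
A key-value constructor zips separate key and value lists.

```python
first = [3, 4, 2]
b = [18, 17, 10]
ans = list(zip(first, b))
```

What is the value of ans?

Step 1: zip pairs elements at same index:
  Index 0: (3, 18)
  Index 1: (4, 17)
  Index 2: (2, 10)
Therefore ans = [(3, 18), (4, 17), (2, 10)].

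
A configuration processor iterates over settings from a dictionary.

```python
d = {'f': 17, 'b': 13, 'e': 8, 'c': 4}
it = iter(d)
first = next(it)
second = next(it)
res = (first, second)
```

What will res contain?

Step 1: iter(d) iterates over keys: ['f', 'b', 'e', 'c'].
Step 2: first = next(it) = 'f', second = next(it) = 'b'.
Therefore res = ('f', 'b').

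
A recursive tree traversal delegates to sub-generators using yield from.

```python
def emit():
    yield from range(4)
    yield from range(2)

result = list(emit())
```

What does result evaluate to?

Step 1: Trace yields in order:
  yield 0
  yield 1
  yield 2
  yield 3
  yield 0
  yield 1
Therefore result = [0, 1, 2, 3, 0, 1].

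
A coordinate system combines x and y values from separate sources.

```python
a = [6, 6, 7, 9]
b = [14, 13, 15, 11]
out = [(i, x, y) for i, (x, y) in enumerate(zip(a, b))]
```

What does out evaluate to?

Step 1: enumerate(zip(a, b)) gives index with paired elements:
  i=0: (6, 14)
  i=1: (6, 13)
  i=2: (7, 15)
  i=3: (9, 11)
Therefore out = [(0, 6, 14), (1, 6, 13), (2, 7, 15), (3, 9, 11)].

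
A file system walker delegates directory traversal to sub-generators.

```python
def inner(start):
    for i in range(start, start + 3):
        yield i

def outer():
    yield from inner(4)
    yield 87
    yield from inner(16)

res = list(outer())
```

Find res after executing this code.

Step 1: outer() delegates to inner(4):
  yield 4
  yield 5
  yield 6
Step 2: yield 87
Step 3: Delegates to inner(16):
  yield 16
  yield 17
  yield 18
Therefore res = [4, 5, 6, 87, 16, 17, 18].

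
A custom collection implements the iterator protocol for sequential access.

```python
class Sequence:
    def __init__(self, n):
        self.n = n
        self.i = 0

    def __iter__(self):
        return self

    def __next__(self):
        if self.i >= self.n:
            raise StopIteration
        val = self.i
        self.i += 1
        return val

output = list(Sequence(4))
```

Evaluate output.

Step 1: Sequence(4) creates an iterator counting 0 to 3.
Step 2: list() consumes all values: [0, 1, 2, 3].
Therefore output = [0, 1, 2, 3].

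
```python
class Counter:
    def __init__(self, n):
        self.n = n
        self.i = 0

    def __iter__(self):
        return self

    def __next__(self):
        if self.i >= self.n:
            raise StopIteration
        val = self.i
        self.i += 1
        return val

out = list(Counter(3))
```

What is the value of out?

Step 1: Counter(3) creates an iterator counting 0 to 2.
Step 2: list() consumes all values: [0, 1, 2].
Therefore out = [0, 1, 2].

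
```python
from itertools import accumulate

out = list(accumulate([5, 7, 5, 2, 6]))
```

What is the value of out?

Step 1: accumulate computes running sums:
  + 5 = 5
  + 7 = 12
  + 5 = 17
  + 2 = 19
  + 6 = 25
Therefore out = [5, 12, 17, 19, 25].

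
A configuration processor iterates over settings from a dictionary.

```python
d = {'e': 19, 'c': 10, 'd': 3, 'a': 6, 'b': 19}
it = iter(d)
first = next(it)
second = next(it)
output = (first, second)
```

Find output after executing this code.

Step 1: iter(d) iterates over keys: ['e', 'c', 'd', 'a', 'b'].
Step 2: first = next(it) = 'e', second = next(it) = 'c'.
Therefore output = ('e', 'c').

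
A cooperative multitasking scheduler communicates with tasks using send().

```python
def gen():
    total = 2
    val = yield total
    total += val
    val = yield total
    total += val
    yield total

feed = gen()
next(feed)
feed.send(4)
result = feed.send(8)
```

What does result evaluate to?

Step 1: next() -> yield total=2.
Step 2: send(4) -> val=4, total = 2+4 = 6, yield 6.
Step 3: send(8) -> val=8, total = 6+8 = 14, yield 14.
Therefore result = 14.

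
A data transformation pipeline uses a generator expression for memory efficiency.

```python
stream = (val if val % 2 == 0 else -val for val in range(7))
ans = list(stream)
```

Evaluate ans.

Step 1: For each val in range(7), yield val if even, else -val:
  val=0: even, yield 0
  val=1: odd, yield -1
  val=2: even, yield 2
  val=3: odd, yield -3
  val=4: even, yield 4
  val=5: odd, yield -5
  val=6: even, yield 6
Therefore ans = [0, -1, 2, -3, 4, -5, 6].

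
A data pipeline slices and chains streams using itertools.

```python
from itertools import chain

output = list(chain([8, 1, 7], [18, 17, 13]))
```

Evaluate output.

Step 1: chain() concatenates iterables: [8, 1, 7] + [18, 17, 13].
Therefore output = [8, 1, 7, 18, 17, 13].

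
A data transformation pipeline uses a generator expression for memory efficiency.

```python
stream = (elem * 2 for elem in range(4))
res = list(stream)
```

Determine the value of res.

Step 1: For each elem in range(4), compute elem*2:
  elem=0: 0*2 = 0
  elem=1: 1*2 = 2
  elem=2: 2*2 = 4
  elem=3: 3*2 = 6
Therefore res = [0, 2, 4, 6].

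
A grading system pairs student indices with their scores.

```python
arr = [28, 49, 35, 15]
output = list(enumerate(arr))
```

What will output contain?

Step 1: enumerate pairs each element with its index:
  (0, 28)
  (1, 49)
  (2, 35)
  (3, 15)
Therefore output = [(0, 28), (1, 49), (2, 35), (3, 15)].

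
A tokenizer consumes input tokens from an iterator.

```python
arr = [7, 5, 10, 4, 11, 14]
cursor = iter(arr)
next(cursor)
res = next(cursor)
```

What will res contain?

Step 1: Create iterator over [7, 5, 10, 4, 11, 14].
Step 2: next() consumes 7.
Step 3: next() returns 5.
Therefore res = 5.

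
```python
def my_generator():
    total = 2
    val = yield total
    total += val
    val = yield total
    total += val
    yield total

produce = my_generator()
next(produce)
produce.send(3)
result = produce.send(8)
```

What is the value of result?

Step 1: next() -> yield total=2.
Step 2: send(3) -> val=3, total = 2+3 = 5, yield 5.
Step 3: send(8) -> val=8, total = 5+8 = 13, yield 13.
Therefore result = 13.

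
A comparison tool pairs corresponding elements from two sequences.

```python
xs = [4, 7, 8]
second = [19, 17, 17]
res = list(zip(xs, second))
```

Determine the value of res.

Step 1: zip pairs elements at same index:
  Index 0: (4, 19)
  Index 1: (7, 17)
  Index 2: (8, 17)
Therefore res = [(4, 19), (7, 17), (8, 17)].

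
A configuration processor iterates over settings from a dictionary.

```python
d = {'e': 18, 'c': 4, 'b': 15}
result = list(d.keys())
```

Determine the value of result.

Step 1: d.keys() returns the dictionary keys in insertion order.
Therefore result = ['e', 'c', 'b'].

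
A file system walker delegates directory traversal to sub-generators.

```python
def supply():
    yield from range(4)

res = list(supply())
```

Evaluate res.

Step 1: yield from delegates to the iterable, yielding each element.
Step 2: Collected values: [0, 1, 2, 3].
Therefore res = [0, 1, 2, 3].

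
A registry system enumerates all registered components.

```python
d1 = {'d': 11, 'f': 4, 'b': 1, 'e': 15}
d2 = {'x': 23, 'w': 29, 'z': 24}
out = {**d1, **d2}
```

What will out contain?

Step 1: Merge d1 and d2 (d2 values override on key conflicts).
Step 2: d1 has keys ['d', 'f', 'b', 'e'], d2 has keys ['x', 'w', 'z'].
Therefore out = {'d': 11, 'f': 4, 'b': 1, 'e': 15, 'x': 23, 'w': 29, 'z': 24}.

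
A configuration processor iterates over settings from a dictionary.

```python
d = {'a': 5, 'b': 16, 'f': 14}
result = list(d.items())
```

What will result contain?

Step 1: d.items() returns (key, value) pairs in insertion order.
Therefore result = [('a', 5), ('b', 16), ('f', 14)].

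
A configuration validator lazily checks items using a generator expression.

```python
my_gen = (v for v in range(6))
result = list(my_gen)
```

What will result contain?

Step 1: Generator expression iterates range(6): [0, 1, 2, 3, 4, 5].
Step 2: list() collects all values.
Therefore result = [0, 1, 2, 3, 4, 5].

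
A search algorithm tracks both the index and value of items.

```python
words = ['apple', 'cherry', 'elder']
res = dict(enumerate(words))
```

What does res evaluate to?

Step 1: enumerate pairs indices with words:
  0 -> 'apple'
  1 -> 'cherry'
  2 -> 'elder'
Therefore res = {0: 'apple', 1: 'cherry', 2: 'elder'}.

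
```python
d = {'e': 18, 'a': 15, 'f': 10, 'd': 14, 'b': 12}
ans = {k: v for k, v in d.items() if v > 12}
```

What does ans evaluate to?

Step 1: Filter items where value > 12:
  'e': 18 > 12: kept
  'a': 15 > 12: kept
  'f': 10 <= 12: removed
  'd': 14 > 12: kept
  'b': 12 <= 12: removed
Therefore ans = {'e': 18, 'a': 15, 'd': 14}.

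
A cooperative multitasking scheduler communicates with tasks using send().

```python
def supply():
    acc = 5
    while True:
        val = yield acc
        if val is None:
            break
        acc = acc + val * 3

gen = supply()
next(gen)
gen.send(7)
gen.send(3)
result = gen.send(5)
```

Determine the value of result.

Step 1: next() -> yield acc=5.
Step 2: send(7) -> val=7, acc = 5 + 7*3 = 26, yield 26.
Step 3: send(3) -> val=3, acc = 26 + 3*3 = 35, yield 35.
Step 4: send(5) -> val=5, acc = 35 + 5*3 = 50, yield 50.
Therefore result = 50.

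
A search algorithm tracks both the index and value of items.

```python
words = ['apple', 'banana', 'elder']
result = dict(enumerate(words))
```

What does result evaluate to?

Step 1: enumerate pairs indices with words:
  0 -> 'apple'
  1 -> 'banana'
  2 -> 'elder'
Therefore result = {0: 'apple', 1: 'banana', 2: 'elder'}.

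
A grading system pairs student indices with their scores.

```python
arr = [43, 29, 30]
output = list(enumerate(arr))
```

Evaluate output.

Step 1: enumerate pairs each element with its index:
  (0, 43)
  (1, 29)
  (2, 30)
Therefore output = [(0, 43), (1, 29), (2, 30)].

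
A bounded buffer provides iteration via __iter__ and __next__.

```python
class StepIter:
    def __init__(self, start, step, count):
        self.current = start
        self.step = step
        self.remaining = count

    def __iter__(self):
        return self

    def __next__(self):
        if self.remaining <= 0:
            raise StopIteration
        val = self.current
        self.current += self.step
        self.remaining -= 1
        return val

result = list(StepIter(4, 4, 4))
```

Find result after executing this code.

Step 1: StepIter starts at 4, increments by 4, for 4 steps:
  Yield 4, then current += 4
  Yield 8, then current += 4
  Yield 12, then current += 4
  Yield 16, then current += 4
Therefore result = [4, 8, 12, 16].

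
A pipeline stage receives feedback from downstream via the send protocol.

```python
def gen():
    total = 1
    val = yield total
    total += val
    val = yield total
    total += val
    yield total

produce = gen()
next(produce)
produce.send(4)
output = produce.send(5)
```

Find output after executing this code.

Step 1: next() -> yield total=1.
Step 2: send(4) -> val=4, total = 1+4 = 5, yield 5.
Step 3: send(5) -> val=5, total = 5+5 = 10, yield 10.
Therefore output = 10.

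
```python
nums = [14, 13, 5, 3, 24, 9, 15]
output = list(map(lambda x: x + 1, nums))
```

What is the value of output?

Step 1: Apply lambda x: x + 1 to each element:
  14 -> 15
  13 -> 14
  5 -> 6
  3 -> 4
  24 -> 25
  9 -> 10
  15 -> 16
Therefore output = [15, 14, 6, 4, 25, 10, 16].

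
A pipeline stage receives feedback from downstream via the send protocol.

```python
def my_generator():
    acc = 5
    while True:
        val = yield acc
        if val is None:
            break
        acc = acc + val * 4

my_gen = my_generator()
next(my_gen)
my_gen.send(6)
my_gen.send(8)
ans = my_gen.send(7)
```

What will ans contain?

Step 1: next() -> yield acc=5.
Step 2: send(6) -> val=6, acc = 5 + 6*4 = 29, yield 29.
Step 3: send(8) -> val=8, acc = 29 + 8*4 = 61, yield 61.
Step 4: send(7) -> val=7, acc = 61 + 7*4 = 89, yield 89.
Therefore ans = 89.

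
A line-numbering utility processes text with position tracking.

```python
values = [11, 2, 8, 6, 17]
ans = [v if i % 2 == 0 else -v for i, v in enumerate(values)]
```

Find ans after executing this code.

Step 1: For each (i, v), keep v if i is even, negate if odd:
  i=0 (even): keep 11
  i=1 (odd): negate to -2
  i=2 (even): keep 8
  i=3 (odd): negate to -6
  i=4 (even): keep 17
Therefore ans = [11, -2, 8, -6, 17].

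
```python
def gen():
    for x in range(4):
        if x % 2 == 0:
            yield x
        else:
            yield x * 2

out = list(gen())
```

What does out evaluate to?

Step 1: For each x in range(4), yield x if even, else x*2:
  x=0 (even): yield 0
  x=1 (odd): yield 1*2 = 2
  x=2 (even): yield 2
  x=3 (odd): yield 3*2 = 6
Therefore out = [0, 2, 2, 6].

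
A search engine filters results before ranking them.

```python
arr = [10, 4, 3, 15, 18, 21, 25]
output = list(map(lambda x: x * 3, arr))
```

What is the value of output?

Step 1: Apply lambda x: x * 3 to each element:
  10 -> 30
  4 -> 12
  3 -> 9
  15 -> 45
  18 -> 54
  21 -> 63
  25 -> 75
Therefore output = [30, 12, 9, 45, 54, 63, 75].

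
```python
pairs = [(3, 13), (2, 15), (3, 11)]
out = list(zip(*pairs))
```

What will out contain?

Step 1: zip(*pairs) transposes: unzips [(3, 13), (2, 15), (3, 11)] into separate sequences.
Step 2: First elements: (3, 2, 3), second elements: (13, 15, 11).
Therefore out = [(3, 2, 3), (13, 15, 11)].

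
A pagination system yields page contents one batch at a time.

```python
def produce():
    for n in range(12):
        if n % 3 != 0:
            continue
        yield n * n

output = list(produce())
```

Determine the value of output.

Step 1: Only yield n**2 when n is divisible by 3:
  n=0: 0 % 3 == 0, yield 0**2 = 0
  n=3: 3 % 3 == 0, yield 3**2 = 9
  n=6: 6 % 3 == 0, yield 6**2 = 36
  n=9: 9 % 3 == 0, yield 9**2 = 81
Therefore output = [0, 9, 36, 81].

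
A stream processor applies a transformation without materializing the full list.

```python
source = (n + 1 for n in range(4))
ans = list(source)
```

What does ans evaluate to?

Step 1: For each n in range(4), compute n+1:
  n=0: 0+1 = 1
  n=1: 1+1 = 2
  n=2: 2+1 = 3
  n=3: 3+1 = 4
Therefore ans = [1, 2, 3, 4].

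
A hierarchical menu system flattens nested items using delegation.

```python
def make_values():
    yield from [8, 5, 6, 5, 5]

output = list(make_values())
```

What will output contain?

Step 1: yield from delegates to the iterable, yielding each element.
Step 2: Collected values: [8, 5, 6, 5, 5].
Therefore output = [8, 5, 6, 5, 5].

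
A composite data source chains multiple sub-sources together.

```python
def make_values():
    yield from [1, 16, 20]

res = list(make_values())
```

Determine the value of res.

Step 1: yield from delegates to the iterable, yielding each element.
Step 2: Collected values: [1, 16, 20].
Therefore res = [1, 16, 20].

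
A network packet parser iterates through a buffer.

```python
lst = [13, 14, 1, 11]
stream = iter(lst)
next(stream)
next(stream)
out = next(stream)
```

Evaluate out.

Step 1: Create iterator over [13, 14, 1, 11].
Step 2: next() consumes 13.
Step 3: next() consumes 14.
Step 4: next() returns 1.
Therefore out = 1.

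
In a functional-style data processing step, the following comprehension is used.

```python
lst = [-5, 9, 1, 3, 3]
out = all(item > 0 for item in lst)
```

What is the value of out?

Step 1: Check item > 0 for each element in [-5, 9, 1, 3, 3]:
  -5 > 0: False
  9 > 0: True
  1 > 0: True
  3 > 0: True
  3 > 0: True
Step 2: all() returns False.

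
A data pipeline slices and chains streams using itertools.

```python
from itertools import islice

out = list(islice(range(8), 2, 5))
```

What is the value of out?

Step 1: islice(range(8), 2, 5) takes elements at indices [2, 5).
Step 2: Elements: [2, 3, 4].
Therefore out = [2, 3, 4].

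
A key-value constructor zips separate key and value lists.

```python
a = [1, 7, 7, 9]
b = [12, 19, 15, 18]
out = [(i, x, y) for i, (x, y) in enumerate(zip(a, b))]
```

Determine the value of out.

Step 1: enumerate(zip(a, b)) gives index with paired elements:
  i=0: (1, 12)
  i=1: (7, 19)
  i=2: (7, 15)
  i=3: (9, 18)
Therefore out = [(0, 1, 12), (1, 7, 19), (2, 7, 15), (3, 9, 18)].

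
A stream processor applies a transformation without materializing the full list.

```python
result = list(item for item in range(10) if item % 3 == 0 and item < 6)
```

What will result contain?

Step 1: Filter range(10) where item % 3 == 0 and item < 6:
  item=0: both conditions met, included
  item=1: excluded (1 % 3 != 0)
  item=2: excluded (2 % 3 != 0)
  item=3: both conditions met, included
  item=4: excluded (4 % 3 != 0)
  item=5: excluded (5 % 3 != 0)
  item=6: excluded (6 >= 6)
  item=7: excluded (7 % 3 != 0, 7 >= 6)
  item=8: excluded (8 % 3 != 0, 8 >= 6)
  item=9: excluded (9 >= 6)
Therefore result = [0, 3].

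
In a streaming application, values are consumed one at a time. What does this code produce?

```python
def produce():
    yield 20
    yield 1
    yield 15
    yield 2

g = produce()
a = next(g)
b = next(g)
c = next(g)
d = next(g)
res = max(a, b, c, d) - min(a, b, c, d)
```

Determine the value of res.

Step 1: Create generator and consume all values:
  a = next(g) = 20
  b = next(g) = 1
  c = next(g) = 15
  d = next(g) = 2
Step 2: max = 20, min = 1, res = 20 - 1 = 19.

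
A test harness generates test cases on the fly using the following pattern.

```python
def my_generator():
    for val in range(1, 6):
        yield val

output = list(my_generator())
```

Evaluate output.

Step 1: The generator yields each value from range(1, 6).
Step 2: list() consumes all yields: [1, 2, 3, 4, 5].
Therefore output = [1, 2, 3, 4, 5].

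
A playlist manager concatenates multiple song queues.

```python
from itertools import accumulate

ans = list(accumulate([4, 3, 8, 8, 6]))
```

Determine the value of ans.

Step 1: accumulate computes running sums:
  + 4 = 4
  + 3 = 7
  + 8 = 15
  + 8 = 23
  + 6 = 29
Therefore ans = [4, 7, 15, 23, 29].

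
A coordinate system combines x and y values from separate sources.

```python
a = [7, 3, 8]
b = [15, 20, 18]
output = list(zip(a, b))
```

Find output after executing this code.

Step 1: zip pairs elements at same index:
  Index 0: (7, 15)
  Index 1: (3, 20)
  Index 2: (8, 18)
Therefore output = [(7, 15), (3, 20), (8, 18)].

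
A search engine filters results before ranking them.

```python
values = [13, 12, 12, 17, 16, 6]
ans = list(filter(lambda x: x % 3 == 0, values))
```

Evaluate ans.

Step 1: Filter elements divisible by 3:
  13 % 3 = 1: removed
  12 % 3 = 0: kept
  12 % 3 = 0: kept
  17 % 3 = 2: removed
  16 % 3 = 1: removed
  6 % 3 = 0: kept
Therefore ans = [12, 12, 6].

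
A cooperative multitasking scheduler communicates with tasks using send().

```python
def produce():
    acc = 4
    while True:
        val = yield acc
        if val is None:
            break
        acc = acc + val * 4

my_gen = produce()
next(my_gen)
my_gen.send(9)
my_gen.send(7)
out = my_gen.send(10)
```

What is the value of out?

Step 1: next() -> yield acc=4.
Step 2: send(9) -> val=9, acc = 4 + 9*4 = 40, yield 40.
Step 3: send(7) -> val=7, acc = 40 + 7*4 = 68, yield 68.
Step 4: send(10) -> val=10, acc = 68 + 10*4 = 108, yield 108.
Therefore out = 108.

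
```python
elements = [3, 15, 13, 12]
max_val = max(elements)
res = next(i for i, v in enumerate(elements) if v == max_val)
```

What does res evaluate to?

Step 1: max([3, 15, 13, 12]) = 15.
Step 2: Find first index where value == 15:
  Index 0: 3 != 15
  Index 1: 15 == 15, found!
Therefore res = 1.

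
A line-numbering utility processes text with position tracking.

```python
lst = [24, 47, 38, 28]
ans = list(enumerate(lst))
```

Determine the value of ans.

Step 1: enumerate pairs each element with its index:
  (0, 24)
  (1, 47)
  (2, 38)
  (3, 28)
Therefore ans = [(0, 24), (1, 47), (2, 38), (3, 28)].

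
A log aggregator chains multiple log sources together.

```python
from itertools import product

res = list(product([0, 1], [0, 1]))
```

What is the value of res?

Step 1: product([0, 1], [0, 1]) gives all pairs:
  (0, 0)
  (0, 1)
  (1, 0)
  (1, 1)
Therefore res = [(0, 0), (0, 1), (1, 0), (1, 1)].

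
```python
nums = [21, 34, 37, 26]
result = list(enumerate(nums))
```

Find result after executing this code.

Step 1: enumerate pairs each element with its index:
  (0, 21)
  (1, 34)
  (2, 37)
  (3, 26)
Therefore result = [(0, 21), (1, 34), (2, 37), (3, 26)].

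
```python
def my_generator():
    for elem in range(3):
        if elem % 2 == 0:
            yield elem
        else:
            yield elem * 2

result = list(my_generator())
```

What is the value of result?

Step 1: For each elem in range(3), yield elem if even, else elem*2:
  elem=0 (even): yield 0
  elem=1 (odd): yield 1*2 = 2
  elem=2 (even): yield 2
Therefore result = [0, 2, 2].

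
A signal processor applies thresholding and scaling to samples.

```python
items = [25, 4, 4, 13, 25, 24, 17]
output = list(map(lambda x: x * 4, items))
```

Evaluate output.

Step 1: Apply lambda x: x * 4 to each element:
  25 -> 100
  4 -> 16
  4 -> 16
  13 -> 52
  25 -> 100
  24 -> 96
  17 -> 68
Therefore output = [100, 16, 16, 52, 100, 96, 68].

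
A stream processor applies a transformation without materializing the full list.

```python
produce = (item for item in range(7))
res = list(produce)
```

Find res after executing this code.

Step 1: Generator expression iterates range(7): [0, 1, 2, 3, 4, 5, 6].
Step 2: list() collects all values.
Therefore res = [0, 1, 2, 3, 4, 5, 6].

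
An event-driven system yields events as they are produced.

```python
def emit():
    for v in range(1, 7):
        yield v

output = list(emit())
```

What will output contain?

Step 1: The generator yields each value from range(1, 7).
Step 2: list() consumes all yields: [1, 2, 3, 4, 5, 6].
Therefore output = [1, 2, 3, 4, 5, 6].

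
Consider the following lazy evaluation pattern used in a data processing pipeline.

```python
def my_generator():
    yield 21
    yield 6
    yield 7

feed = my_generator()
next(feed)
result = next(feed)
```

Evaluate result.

Step 1: my_generator() creates a generator.
Step 2: next(feed) yields 21 (consumed and discarded).
Step 3: next(feed) yields 6, assigned to result.
Therefore result = 6.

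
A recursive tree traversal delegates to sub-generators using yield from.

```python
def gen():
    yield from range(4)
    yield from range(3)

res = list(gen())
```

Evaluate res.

Step 1: Trace yields in order:
  yield 0
  yield 1
  yield 2
  yield 3
  yield 0
  yield 1
  yield 2
Therefore res = [0, 1, 2, 3, 0, 1, 2].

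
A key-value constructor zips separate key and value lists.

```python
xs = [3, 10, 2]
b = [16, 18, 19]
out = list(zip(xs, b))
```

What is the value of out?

Step 1: zip pairs elements at same index:
  Index 0: (3, 16)
  Index 1: (10, 18)
  Index 2: (2, 19)
Therefore out = [(3, 16), (10, 18), (2, 19)].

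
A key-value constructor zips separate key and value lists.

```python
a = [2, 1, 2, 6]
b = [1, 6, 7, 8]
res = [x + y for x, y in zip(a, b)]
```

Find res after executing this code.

Step 1: Add corresponding elements:
  2 + 1 = 3
  1 + 6 = 7
  2 + 7 = 9
  6 + 8 = 14
Therefore res = [3, 7, 9, 14].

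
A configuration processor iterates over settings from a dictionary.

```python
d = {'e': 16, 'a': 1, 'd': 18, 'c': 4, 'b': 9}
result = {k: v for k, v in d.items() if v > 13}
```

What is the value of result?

Step 1: Filter items where value > 13:
  'e': 16 > 13: kept
  'a': 1 <= 13: removed
  'd': 18 > 13: kept
  'c': 4 <= 13: removed
  'b': 9 <= 13: removed
Therefore result = {'e': 16, 'd': 18}.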